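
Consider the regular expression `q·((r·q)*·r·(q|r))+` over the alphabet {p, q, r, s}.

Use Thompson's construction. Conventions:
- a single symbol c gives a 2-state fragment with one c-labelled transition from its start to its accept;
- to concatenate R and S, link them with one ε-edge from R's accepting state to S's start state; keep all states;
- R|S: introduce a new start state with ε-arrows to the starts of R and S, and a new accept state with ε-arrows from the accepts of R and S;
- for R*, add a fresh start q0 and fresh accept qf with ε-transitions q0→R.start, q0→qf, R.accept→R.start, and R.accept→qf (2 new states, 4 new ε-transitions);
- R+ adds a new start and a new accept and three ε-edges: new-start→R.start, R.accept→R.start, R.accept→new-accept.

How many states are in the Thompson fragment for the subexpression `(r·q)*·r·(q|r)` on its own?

Fragment for `(r·q)*·r·(q|r)`:
Each of the 5 symbol leaves contributes a 2-state fragment.
  r·q = 4 states
  (r·q)* = 6 states
  q|r = 6 states
  (r·q)*·r·(q|r) = 14 states

14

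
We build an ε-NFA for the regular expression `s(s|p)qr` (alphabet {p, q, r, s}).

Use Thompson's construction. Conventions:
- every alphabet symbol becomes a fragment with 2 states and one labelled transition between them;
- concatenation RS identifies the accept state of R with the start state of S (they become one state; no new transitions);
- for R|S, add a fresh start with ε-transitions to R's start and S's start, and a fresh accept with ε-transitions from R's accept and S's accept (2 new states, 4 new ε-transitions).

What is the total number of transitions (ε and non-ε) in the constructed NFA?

9

Recursing over subexpressions:
Each of the 5 symbol leaves contributes 1 transition (1 symbol, 0 ε).
  s|p — 6 transitions (2 symbol, 4 ε)
  s(s|p)qr — 9 transitions (5 symbol, 4 ε)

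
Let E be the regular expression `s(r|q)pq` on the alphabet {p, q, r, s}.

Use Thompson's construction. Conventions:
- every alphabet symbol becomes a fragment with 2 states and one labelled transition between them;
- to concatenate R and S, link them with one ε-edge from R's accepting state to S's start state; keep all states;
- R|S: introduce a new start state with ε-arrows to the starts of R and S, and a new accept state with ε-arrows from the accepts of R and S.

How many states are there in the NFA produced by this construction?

Recursing over subexpressions:
Each of the 5 symbol leaves contributes a 2-state fragment.
  r|q : 6 states
  s(r|q)pq : 12 states

12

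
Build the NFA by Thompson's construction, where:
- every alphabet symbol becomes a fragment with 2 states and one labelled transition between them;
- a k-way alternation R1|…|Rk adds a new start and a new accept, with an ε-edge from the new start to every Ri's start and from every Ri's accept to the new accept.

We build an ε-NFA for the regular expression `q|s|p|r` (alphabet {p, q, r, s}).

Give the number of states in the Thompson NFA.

Building bottom-up:
Each of the 4 symbol leaves contributes a 2-state fragment.
  q|s|p|r : 10 states

10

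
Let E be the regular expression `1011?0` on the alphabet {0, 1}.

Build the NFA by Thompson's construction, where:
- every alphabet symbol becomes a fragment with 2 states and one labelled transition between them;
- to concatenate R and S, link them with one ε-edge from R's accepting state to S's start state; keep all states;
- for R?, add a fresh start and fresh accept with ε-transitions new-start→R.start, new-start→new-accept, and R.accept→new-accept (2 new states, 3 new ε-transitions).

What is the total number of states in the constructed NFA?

12

Bottom-up over the parse tree:
Each of the 5 symbol leaves contributes a 2-state fragment.
  1? → 4 states
  1011?0 → 12 states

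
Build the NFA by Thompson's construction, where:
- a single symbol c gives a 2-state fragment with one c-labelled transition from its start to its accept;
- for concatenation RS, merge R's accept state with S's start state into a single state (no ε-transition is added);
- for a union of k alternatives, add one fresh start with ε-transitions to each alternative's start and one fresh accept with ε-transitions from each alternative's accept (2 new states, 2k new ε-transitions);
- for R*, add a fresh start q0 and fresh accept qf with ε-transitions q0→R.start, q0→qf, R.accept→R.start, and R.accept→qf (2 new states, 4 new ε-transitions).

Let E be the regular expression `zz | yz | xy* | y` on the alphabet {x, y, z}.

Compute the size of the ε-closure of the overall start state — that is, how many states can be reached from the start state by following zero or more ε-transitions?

5

Work bottom-up. For each fragment F, track |ε-closure(F.start)| and whether F's accept lies in that closure (i.e. whether F accepts ε). A single-symbol fragment has closure size 1 and does not accept ε.
  zz — C equals the left operand's closure size = 1 (its accept is not ε-reachable, so the closure stops there)
  yz — C equals the left operand's closure size = 1 (its accept is not ε-reachable, so the closure stops there)
  y* — C = 1 (new start) + 1 (body) + 1 (new accept) = 3
  xy* — same as the first factor's closure: C = 1
  zz | yz | xy* | y — C = 1 + 1 + 1 + 1 + 1 = 5 (the new accept is not ε-reachable since no branch accepts ε)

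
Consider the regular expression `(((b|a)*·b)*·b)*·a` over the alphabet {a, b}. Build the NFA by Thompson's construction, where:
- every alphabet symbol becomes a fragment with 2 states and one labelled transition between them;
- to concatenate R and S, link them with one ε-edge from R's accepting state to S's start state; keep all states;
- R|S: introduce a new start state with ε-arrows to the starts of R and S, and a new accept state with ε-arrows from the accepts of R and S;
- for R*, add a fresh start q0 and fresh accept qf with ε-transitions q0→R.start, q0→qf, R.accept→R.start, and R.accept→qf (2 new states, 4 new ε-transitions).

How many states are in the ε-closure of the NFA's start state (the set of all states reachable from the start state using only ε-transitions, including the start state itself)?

Let C(F) = |ε-closure(F.start)| within fragment F, and note whether F accepts ε. Symbol fragments have C = 1 and do not accept ε. Then:
  b|a → new start ε-reaches every alternative's start; none of them accept ε, so the new accept is not reached: |closure| = 1 + 1 + 1 = 3
  (b|a)* → new start has ε-edges to the inner start and to the new accept, so |closure| = 2 + 3 = 5
  (b|a)*·b → |closure| = 5 + 1 = 6 (closure spills across the concat boundary because the left factor accepts ε)
  ((b|a)*·b)* → new start has ε-edges to the inner start and to the new accept, so |closure| = 2 + 6 = 8
  ((b|a)*·b)*·b → the left operand accepts ε, so the closure extends into the next operand (via the concat ε-link); |closure| = 8 + 1 = 9
  (((b|a)*·b)*·b)* → the star's fresh start ε-reaches both the body's start and the fresh accept: |closure| = 2 + 9 = 11
  (((b|a)*·b)*·b)*·a → the left operand accepts ε, so the closure extends into the next operand (via the concat ε-link); |closure| = 11 + 1 = 12

12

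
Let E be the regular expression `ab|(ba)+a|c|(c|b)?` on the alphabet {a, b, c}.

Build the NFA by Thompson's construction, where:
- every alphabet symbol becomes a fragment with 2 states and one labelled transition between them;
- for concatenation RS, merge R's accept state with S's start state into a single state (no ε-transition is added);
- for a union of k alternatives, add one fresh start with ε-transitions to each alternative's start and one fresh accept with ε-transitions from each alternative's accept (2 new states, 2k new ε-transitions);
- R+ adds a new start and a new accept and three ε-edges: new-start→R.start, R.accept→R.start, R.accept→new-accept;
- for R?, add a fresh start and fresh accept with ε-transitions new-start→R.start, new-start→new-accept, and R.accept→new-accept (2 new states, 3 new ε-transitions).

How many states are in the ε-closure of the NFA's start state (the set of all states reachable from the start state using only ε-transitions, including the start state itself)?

Let C(F) = |ε-closure(F.start)| within fragment F, and note whether F accepts ε. Symbol fragments have C = 1 and do not accept ε. Then:
  ab → same as the first factor's closure: C = 1
  ba → same as the first factor's closure: C = 1
  (ba)+ → new start ε-reaches only the body's start; the new accept needs a symbol first: C = 1 + 1 = 2
  (ba)+a → same as the first factor's closure: C = 2
  c|b → new start ε-reaches every alternative's start; none of them accept ε, so the new accept is not reached: C = 1 + 1 + 1 = 3
  (c|b)? → new start has ε-edges to the inner start and to the new accept, so C = 2 + 3 = 5
  ab|(ba)+a|c|(c|b)? → C = 1 (new start) + (1 + 2 + 1 + 5) + 1 (new accept, since some branch ε-reaches its own accept) = 11

11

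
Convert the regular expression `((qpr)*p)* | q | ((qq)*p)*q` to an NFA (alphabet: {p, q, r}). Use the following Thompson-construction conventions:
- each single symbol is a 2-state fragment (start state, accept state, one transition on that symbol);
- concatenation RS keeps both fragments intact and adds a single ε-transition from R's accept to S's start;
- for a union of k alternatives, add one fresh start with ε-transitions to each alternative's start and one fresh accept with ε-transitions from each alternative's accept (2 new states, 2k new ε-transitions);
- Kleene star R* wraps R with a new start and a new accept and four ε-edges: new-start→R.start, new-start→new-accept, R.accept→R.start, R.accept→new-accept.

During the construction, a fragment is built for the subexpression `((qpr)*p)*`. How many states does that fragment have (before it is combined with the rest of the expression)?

12

Fragment for `((qpr)*p)*`:
Each of the 4 symbol leaves contributes a 2-state fragment.
  qpr : 6 states
  (qpr)* : 8 states
  (qpr)*p : 10 states
  ((qpr)*p)* : 12 states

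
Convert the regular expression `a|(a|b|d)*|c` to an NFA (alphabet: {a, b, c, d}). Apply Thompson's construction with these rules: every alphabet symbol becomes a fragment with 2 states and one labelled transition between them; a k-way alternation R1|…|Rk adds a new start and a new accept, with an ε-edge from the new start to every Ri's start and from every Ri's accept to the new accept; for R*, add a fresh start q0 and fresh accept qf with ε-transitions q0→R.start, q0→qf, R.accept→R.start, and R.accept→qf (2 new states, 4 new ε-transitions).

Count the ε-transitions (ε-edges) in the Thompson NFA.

16

Bottom-up over the parse tree:
Each of the 5 symbol leaves contributes 0 ε-transitions.
  a|b|d : 6 ε-transitions
  (a|b|d)* : 10 ε-transitions
  a|(a|b|d)*|c : 16 ε-transitions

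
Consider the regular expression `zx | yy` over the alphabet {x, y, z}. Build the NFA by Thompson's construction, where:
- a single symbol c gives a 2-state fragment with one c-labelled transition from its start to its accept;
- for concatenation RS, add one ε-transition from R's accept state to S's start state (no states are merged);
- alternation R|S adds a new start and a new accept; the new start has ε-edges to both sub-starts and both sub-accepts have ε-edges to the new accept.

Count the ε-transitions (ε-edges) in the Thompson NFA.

6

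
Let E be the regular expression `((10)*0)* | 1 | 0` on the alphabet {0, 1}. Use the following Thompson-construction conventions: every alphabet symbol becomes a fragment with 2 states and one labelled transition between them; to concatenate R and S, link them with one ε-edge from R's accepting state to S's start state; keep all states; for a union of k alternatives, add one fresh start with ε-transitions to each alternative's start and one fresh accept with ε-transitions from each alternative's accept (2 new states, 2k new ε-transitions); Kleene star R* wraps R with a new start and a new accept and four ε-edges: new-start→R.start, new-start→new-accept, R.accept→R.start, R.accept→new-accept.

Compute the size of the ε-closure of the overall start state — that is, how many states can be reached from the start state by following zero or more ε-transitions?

10

Let C(F) = |ε-closure(F.start)| within fragment F, and note whether F accepts ε. Symbol fragments have C = 1 and do not accept ε. Then:
  10 : same as the first factor's closure: C = 1
  (10)* : the star's fresh start ε-reaches both the body's start and the fresh accept: C = 2 + 1 = 3
  (10)*0 : the left operand accepts ε, so the closure extends into the next operand (via the concat ε-link); C = 3 + 1 = 4
  ((10)*0)* : C = 1 (new start) + 4 (body) + 1 (new accept) = 6
  ((10)*0)* | 1 | 0 : C = 1 (new start) + (6 + 1 + 1) + 1 (new accept, since some branch ε-reaches its own accept) = 10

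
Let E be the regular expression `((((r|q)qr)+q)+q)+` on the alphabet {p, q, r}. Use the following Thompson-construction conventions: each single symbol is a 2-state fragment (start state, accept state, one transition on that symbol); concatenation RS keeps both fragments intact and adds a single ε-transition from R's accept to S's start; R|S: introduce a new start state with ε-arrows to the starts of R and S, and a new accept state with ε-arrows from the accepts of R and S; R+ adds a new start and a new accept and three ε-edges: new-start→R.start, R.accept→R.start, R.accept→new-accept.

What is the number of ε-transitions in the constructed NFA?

17

Per subexpression:
Each of the 6 symbol leaves contributes 0 ε-transitions.
  r|q : 4 ε-transitions
  (r|q)qr : 6 ε-transitions
  ((r|q)qr)+ : 9 ε-transitions
  ((r|q)qr)+q : 10 ε-transitions
  (((r|q)qr)+q)+ : 13 ε-transitions
  (((r|q)qr)+q)+q : 14 ε-transitions
  ((((r|q)qr)+q)+q)+ : 17 ε-transitions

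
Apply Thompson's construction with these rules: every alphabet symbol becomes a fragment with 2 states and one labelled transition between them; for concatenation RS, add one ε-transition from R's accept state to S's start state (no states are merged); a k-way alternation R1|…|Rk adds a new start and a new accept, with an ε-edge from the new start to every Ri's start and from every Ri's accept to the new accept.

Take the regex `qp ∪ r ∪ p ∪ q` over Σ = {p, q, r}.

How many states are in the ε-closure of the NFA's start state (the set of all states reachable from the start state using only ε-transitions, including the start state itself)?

5

Let C(F) = |ε-closure(F.start)| within fragment F, and note whether F accepts ε. Symbol fragments have C = 1 and do not accept ε. Then:
  qp → same as the first factor's closure: |closure| = 1
  qp ∪ r ∪ p ∪ q → |closure| = 1 + 1 + 1 + 1 + 1 = 5 (the new accept is not ε-reachable since no branch accepts ε)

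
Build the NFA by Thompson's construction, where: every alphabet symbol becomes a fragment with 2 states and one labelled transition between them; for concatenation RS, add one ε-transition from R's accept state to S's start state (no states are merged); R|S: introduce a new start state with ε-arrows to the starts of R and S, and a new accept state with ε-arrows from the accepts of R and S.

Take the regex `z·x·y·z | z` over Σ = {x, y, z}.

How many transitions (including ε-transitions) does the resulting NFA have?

12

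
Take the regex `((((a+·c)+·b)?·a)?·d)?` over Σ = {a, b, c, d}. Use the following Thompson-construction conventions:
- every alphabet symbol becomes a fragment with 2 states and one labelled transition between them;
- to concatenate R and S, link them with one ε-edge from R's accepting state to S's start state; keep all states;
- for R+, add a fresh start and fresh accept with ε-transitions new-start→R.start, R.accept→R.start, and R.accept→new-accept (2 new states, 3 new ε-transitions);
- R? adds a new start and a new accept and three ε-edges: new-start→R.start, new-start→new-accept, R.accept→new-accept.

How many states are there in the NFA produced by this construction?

20

Bottom-up over the parse tree:
Each of the 5 symbol leaves contributes a 2-state fragment.
  a+ — 4 states
  a+·c — 6 states
  (a+·c)+ — 8 states
  (a+·c)+·b — 10 states
  ((a+·c)+·b)? — 12 states
  ((a+·c)+·b)?·a — 14 states
  (((a+·c)+·b)?·a)? — 16 states
  (((a+·c)+·b)?·a)?·d — 18 states
  ((((a+·c)+·b)?·a)?·d)? — 20 states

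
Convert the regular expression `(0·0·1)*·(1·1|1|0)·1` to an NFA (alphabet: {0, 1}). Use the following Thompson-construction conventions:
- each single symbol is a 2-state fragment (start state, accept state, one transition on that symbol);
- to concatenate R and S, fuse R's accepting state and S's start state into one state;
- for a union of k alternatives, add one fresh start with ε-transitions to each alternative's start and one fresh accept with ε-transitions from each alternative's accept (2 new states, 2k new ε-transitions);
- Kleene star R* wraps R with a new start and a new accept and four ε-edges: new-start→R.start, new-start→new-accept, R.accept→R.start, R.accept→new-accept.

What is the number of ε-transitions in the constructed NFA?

Bottom-up over the parse tree:
Each of the 8 symbol leaves contributes 0 ε-transitions.
  0·0·1 : 0 ε-transitions
  (0·0·1)* : 4 ε-transitions
  1·1 : 0 ε-transitions
  1·1|1|0 : 6 ε-transitions
  (0·0·1)*·(1·1|1|0)·1 : 10 ε-transitions

10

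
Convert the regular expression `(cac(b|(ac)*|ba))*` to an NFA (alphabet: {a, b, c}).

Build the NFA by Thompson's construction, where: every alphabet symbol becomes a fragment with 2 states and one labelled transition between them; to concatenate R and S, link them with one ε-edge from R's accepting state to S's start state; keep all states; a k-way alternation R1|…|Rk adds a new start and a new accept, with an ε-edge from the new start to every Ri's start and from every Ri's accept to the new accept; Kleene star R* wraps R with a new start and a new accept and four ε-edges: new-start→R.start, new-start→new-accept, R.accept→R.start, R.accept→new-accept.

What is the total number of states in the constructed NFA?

22

Bottom-up over the parse tree:
Each of the 8 symbol leaves contributes a 2-state fragment.
  ac — 4 states
  (ac)* — 6 states
  ba — 4 states
  b|(ac)*|ba — 14 states
  cac(b|(ac)*|ba) — 20 states
  (cac(b|(ac)*|ba))* — 22 states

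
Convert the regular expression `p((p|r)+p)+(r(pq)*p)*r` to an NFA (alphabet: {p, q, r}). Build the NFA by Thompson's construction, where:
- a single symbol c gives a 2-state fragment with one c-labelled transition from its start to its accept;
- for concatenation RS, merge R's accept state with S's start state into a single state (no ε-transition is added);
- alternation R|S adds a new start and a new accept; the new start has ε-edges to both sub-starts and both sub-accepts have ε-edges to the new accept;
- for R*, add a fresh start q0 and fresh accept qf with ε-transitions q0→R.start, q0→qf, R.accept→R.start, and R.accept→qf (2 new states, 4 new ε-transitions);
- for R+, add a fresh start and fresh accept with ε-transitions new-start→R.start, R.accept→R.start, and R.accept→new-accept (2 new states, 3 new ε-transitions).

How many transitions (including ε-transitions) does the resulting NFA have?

27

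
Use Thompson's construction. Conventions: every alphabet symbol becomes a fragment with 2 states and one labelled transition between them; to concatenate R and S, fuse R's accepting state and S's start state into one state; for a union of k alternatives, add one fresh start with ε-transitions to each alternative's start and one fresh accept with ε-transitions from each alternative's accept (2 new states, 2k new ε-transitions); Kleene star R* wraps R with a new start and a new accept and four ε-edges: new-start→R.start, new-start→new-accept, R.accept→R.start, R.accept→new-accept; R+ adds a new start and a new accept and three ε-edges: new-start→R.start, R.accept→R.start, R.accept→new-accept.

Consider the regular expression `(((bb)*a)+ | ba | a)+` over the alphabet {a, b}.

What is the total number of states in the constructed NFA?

Recursing over subexpressions:
Each of the 6 symbol leaves contributes a 2-state fragment.
  bb — 3 states
  (bb)* — 5 states
  (bb)*a — 6 states
  ((bb)*a)+ — 8 states
  ba — 3 states
  ((bb)*a)+ | ba | a — 15 states
  (((bb)*a)+ | ba | a)+ — 17 states

17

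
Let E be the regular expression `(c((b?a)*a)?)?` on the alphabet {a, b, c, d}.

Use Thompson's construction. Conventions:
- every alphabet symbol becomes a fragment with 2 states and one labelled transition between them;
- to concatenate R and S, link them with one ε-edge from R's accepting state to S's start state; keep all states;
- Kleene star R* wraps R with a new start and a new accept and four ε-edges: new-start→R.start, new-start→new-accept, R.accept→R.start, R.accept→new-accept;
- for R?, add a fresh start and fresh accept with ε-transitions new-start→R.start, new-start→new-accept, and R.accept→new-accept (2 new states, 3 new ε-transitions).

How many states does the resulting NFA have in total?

Building bottom-up:
Each of the 4 symbol leaves contributes a 2-state fragment.
  b? : 4 states
  b?a : 6 states
  (b?a)* : 8 states
  (b?a)*a : 10 states
  ((b?a)*a)? : 12 states
  c((b?a)*a)? : 14 states
  (c((b?a)*a)?)? : 16 states

16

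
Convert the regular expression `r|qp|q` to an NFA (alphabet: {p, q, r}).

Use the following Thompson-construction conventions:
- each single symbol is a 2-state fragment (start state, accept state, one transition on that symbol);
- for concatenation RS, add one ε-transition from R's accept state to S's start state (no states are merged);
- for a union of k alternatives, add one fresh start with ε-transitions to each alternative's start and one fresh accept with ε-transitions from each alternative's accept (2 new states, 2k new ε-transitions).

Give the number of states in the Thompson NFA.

10

Recursing over subexpressions:
Each of the 4 symbol leaves contributes a 2-state fragment.
  qp = 4 states
  r|qp|q = 10 states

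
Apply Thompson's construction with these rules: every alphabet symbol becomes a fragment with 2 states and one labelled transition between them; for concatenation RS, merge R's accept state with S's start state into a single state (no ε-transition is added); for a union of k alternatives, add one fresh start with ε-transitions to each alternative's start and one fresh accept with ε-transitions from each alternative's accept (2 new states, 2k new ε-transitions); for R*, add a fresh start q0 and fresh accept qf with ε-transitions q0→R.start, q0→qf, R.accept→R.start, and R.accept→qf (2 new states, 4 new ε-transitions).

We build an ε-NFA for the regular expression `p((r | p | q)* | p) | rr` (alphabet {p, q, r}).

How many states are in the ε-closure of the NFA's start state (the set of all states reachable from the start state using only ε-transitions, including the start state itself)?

3

Let C(F) = |ε-closure(F.start)| within fragment F, and note whether F accepts ε. Symbol fragments have C = 1 and do not accept ε. Then:
  r | p | q — |closure| = 1 + 1 + 1 + 1 = 4 (the new accept is not ε-reachable since no branch accepts ε)
  (r | p | q)* — the star's fresh start ε-reaches both the body's start and the fresh accept: |closure| = 2 + 4 = 6
  (r | p | q)* | p — new start ε-reaches every alternative's start; at least one alternative accepts ε, so the union's new accept is reached too: |closure| = 1 + 6 + 1 + 1 = 9
  p((r | p | q)* | p) — |closure| equals the left operand's closure size = 1 (its accept is not ε-reachable, so the closure stops there)
  rr — same as the first factor's closure: |closure| = 1
  p((r | p | q)* | p) | rr — |closure| = 1 + 1 + 1 = 3 (the new accept is not ε-reachable since no branch accepts ε)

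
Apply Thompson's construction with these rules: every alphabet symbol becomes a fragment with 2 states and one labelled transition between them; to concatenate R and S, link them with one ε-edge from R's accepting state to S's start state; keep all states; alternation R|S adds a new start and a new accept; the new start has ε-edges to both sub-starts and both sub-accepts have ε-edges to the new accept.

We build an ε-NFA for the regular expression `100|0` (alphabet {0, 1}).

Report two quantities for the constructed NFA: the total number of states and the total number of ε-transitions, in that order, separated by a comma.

10, 6

By structural recursion:
Each of the 4 symbol leaves contributes 2 states and 0 ε-transitions.
  100 → 6 states, 2 ε-transitions
  100|0 → 10 states, 6 ε-transitions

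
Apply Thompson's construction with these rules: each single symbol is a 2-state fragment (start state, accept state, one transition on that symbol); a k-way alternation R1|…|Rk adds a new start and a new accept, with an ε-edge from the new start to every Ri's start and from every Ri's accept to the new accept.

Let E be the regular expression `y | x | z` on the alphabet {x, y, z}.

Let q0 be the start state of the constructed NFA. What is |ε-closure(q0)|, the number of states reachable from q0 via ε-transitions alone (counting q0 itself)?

4

Compute the ε-closure size of each fragment's start state recursively; a symbol fragment's start has no outgoing ε-edge, so its closure is just itself (size 1).
  y | x | z — new start ε-reaches every alternative's start; none of them accept ε, so the new accept is not reached: |ε-closure| = 1 + 1 + 1 + 1 = 4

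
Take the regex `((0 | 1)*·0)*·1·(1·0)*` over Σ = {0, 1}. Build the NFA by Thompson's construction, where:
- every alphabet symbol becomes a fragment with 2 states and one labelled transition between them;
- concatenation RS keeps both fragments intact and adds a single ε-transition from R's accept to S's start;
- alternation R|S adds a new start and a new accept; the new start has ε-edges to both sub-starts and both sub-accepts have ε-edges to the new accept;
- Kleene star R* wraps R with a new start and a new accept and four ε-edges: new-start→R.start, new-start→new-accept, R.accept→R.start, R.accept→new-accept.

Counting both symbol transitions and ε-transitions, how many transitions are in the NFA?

By structural recursion:
Each of the 6 symbol leaves contributes 1 transition (1 symbol, 0 ε).
  0 | 1 → 6 transitions (2 symbol, 4 ε)
  (0 | 1)* → 10 transitions (2 symbol, 8 ε)
  (0 | 1)*·0 → 12 transitions (3 symbol, 9 ε)
  ((0 | 1)*·0)* → 16 transitions (3 symbol, 13 ε)
  1·0 → 3 transitions (2 symbol, 1 ε)
  (1·0)* → 7 transitions (2 symbol, 5 ε)
  ((0 | 1)*·0)*·1·(1·0)* → 26 transitions (6 symbol, 20 ε)

26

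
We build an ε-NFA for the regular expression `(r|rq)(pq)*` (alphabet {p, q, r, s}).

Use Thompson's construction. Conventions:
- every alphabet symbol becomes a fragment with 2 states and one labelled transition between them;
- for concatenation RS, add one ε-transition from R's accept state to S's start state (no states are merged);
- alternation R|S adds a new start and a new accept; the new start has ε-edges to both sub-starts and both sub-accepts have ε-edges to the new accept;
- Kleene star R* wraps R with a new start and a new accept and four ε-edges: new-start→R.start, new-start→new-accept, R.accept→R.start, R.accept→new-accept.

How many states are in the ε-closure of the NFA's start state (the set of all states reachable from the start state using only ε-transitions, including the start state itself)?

3

Let C(F) = |ε-closure(F.start)| within fragment F, and note whether F accepts ε. Symbol fragments have C = 1 and do not accept ε. Then:
  rq → |ε-closure| equals the left operand's closure size = 1 (its accept is not ε-reachable, so the closure stops there)
  r|rq → |ε-closure| = 1 + 1 + 1 = 3 (the new accept is not ε-reachable since no branch accepts ε)
  pq → |ε-closure| equals the left operand's closure size = 1 (its accept is not ε-reachable, so the closure stops there)
  (pq)* → |ε-closure| = 1 (new start) + 1 (body) + 1 (new accept) = 3
  (r|rq)(pq)* → |ε-closure| equals the left operand's closure size = 3 (its accept is not ε-reachable, so the closure stops there)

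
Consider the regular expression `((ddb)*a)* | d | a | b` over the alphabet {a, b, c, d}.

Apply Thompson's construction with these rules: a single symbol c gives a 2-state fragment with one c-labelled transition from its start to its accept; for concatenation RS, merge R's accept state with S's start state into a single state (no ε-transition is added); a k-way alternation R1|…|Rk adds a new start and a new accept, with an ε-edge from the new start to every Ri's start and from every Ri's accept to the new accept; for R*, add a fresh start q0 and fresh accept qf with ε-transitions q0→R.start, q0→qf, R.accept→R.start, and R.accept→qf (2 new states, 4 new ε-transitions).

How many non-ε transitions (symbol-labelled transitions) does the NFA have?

Bottom-up over the parse tree:
Each of the 7 symbol leaves contributes exactly 1 symbol transition.
  ddb — 3 symbol transitions
  (ddb)* — 3 symbol transitions
  (ddb)*a — 4 symbol transitions
  ((ddb)*a)* — 4 symbol transitions
  ((ddb)*a)* | d | a | b — 7 symbol transitions

7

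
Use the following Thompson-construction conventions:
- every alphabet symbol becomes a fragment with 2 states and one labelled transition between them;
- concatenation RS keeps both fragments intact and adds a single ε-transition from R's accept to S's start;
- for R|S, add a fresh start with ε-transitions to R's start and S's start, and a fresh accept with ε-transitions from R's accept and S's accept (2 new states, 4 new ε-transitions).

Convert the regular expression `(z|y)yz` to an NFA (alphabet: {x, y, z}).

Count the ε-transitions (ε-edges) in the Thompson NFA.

6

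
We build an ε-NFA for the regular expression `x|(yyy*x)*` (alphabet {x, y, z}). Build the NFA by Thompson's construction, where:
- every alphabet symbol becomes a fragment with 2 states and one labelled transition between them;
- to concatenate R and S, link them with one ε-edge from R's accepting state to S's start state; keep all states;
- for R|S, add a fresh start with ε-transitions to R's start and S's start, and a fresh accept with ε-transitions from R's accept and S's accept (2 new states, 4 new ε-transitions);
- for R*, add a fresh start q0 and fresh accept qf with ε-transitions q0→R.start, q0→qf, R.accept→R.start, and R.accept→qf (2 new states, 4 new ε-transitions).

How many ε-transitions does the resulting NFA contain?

Building bottom-up:
Each of the 5 symbol leaves contributes 0 ε-transitions.
  y* = 4 ε-transitions
  yyy*x = 7 ε-transitions
  (yyy*x)* = 11 ε-transitions
  x|(yyy*x)* = 15 ε-transitions

15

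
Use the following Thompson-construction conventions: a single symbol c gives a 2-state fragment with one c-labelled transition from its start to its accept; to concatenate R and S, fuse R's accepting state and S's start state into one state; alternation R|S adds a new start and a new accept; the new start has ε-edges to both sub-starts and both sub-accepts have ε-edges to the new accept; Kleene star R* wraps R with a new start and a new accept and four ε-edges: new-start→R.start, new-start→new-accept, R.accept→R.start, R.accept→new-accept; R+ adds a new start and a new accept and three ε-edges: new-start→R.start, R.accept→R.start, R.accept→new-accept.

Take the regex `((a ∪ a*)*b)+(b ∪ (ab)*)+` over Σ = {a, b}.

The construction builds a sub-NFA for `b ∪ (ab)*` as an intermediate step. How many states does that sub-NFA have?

9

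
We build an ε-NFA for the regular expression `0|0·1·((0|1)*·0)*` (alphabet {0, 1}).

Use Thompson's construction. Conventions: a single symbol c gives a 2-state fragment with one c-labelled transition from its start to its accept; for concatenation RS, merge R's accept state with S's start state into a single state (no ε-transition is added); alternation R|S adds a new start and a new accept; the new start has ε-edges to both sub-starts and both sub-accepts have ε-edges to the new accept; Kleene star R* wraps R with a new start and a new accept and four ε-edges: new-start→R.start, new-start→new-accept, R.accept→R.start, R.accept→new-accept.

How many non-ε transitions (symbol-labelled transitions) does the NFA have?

Recursing over subexpressions:
Each of the 6 symbol leaves contributes exactly 1 symbol transition.
  0|1 = 2 symbol transitions
  (0|1)* = 2 symbol transitions
  (0|1)*·0 = 3 symbol transitions
  ((0|1)*·0)* = 3 symbol transitions
  0·1·((0|1)*·0)* = 5 symbol transitions
  0|0·1·((0|1)*·0)* = 6 symbol transitions

6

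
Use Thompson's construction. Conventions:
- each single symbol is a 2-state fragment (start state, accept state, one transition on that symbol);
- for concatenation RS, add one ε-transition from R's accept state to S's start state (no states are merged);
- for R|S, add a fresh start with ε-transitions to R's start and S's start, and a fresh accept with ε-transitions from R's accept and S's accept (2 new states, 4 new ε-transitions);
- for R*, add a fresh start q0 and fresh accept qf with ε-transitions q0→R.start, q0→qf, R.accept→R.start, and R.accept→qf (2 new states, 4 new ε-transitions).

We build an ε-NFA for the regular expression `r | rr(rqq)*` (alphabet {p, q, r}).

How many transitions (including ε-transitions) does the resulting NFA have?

18

Recursing over subexpressions:
Each of the 6 symbol leaves contributes 1 transition (1 symbol, 0 ε).
  rqq → 5 transitions (3 symbol, 2 ε)
  (rqq)* → 9 transitions (3 symbol, 6 ε)
  rr(rqq)* → 13 transitions (5 symbol, 8 ε)
  r | rr(rqq)* → 18 transitions (6 symbol, 12 ε)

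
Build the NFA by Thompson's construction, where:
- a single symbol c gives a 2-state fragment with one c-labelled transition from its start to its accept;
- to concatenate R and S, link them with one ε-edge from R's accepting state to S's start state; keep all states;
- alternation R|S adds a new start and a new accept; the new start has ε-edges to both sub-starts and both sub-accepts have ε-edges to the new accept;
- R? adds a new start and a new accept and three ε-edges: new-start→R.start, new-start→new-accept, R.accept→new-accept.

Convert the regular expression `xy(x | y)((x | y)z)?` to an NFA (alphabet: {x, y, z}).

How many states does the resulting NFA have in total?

20

By structural recursion:
Each of the 7 symbol leaves contributes a 2-state fragment.
  x | y = 6 states
  x | y = 6 states
  (x | y)z = 8 states
  ((x | y)z)? = 10 states
  xy(x | y)((x | y)z)? = 20 states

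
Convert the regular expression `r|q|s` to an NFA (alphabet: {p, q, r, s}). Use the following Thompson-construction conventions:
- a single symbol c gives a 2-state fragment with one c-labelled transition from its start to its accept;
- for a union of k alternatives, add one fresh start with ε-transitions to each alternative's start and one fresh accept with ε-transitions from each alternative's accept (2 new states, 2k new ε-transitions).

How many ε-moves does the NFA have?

Per subexpression:
Each of the 3 symbol leaves contributes 0 ε-transitions.
  r|q|s : 6 ε-transitions

6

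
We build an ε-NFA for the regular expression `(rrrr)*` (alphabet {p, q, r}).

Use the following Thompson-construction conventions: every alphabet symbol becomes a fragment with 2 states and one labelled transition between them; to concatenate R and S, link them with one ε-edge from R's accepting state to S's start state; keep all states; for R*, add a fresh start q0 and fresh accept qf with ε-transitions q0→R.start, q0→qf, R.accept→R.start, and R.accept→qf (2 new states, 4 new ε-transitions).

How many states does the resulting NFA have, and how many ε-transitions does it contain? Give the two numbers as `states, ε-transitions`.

10, 7

By structural recursion:
Each of the 4 symbol leaves contributes 2 states and 0 ε-transitions.
  rrrr — 8 states, 3 ε-transitions
  (rrrr)* — 10 states, 7 ε-transitions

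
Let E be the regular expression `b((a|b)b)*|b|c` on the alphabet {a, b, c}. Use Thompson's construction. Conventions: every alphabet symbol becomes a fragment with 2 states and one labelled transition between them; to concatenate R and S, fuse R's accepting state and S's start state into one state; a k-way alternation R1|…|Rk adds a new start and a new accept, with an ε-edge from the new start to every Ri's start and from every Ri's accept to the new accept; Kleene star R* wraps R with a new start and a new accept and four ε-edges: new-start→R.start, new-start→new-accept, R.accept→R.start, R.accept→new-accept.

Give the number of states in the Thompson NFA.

Recursing over subexpressions:
Each of the 6 symbol leaves contributes a 2-state fragment.
  a|b → 6 states
  (a|b)b → 7 states
  ((a|b)b)* → 9 states
  b((a|b)b)* → 10 states
  b((a|b)b)*|b|c → 16 states

16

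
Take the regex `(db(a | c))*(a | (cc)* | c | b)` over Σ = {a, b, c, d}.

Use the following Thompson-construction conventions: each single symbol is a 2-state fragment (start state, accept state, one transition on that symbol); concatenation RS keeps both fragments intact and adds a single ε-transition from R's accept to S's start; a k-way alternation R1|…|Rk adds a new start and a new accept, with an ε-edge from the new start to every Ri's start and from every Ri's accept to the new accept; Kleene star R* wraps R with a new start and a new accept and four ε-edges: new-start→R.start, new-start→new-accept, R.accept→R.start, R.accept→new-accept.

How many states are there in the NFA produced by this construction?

By structural recursion:
Each of the 9 symbol leaves contributes a 2-state fragment.
  a | c : 6 states
  db(a | c) : 10 states
  (db(a | c))* : 12 states
  cc : 4 states
  (cc)* : 6 states
  a | (cc)* | c | b : 14 states
  (db(a | c))*(a | (cc)* | c | b) : 26 states

26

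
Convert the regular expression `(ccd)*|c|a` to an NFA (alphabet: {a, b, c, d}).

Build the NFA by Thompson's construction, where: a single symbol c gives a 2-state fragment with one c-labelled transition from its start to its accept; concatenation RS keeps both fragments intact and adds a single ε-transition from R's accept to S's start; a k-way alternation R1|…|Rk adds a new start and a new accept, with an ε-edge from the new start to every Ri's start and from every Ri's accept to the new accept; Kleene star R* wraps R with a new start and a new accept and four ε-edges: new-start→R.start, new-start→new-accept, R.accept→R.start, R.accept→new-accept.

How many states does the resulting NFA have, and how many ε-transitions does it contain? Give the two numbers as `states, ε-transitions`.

14, 12

Bottom-up over the parse tree:
Each of the 5 symbol leaves contributes 2 states and 0 ε-transitions.
  ccd → 6 states, 2 ε-transitions
  (ccd)* → 8 states, 6 ε-transitions
  (ccd)*|c|a → 14 states, 12 ε-transitions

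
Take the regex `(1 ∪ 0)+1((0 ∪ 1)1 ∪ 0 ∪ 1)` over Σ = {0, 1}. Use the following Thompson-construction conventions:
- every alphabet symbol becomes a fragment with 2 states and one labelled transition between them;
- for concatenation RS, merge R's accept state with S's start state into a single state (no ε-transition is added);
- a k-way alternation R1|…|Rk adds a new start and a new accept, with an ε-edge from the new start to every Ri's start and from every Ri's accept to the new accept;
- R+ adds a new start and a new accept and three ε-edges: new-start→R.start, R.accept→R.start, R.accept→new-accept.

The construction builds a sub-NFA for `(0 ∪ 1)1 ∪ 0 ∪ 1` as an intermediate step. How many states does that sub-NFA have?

13

Fragment for `(0 ∪ 1)1 ∪ 0 ∪ 1`:
Each of the 5 symbol leaves contributes a 2-state fragment.
  0 ∪ 1 : 6 states
  (0 ∪ 1)1 : 7 states
  (0 ∪ 1)1 ∪ 0 ∪ 1 : 13 states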